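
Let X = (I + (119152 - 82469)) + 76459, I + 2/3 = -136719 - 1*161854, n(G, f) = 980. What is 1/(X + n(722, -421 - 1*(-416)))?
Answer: -3/553355 ≈ -5.4215e-6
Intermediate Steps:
I = -895721/3 (I = -⅔ + (-136719 - 1*161854) = -⅔ + (-136719 - 161854) = -⅔ - 298573 = -895721/3 ≈ -2.9857e+5)
X = -556295/3 (X = (-895721/3 + (119152 - 82469)) + 76459 = (-895721/3 + 36683) + 76459 = -785672/3 + 76459 = -556295/3 ≈ -1.8543e+5)
1/(X + n(722, -421 - 1*(-416))) = 1/(-556295/3 + 980) = 1/(-553355/3) = -3/553355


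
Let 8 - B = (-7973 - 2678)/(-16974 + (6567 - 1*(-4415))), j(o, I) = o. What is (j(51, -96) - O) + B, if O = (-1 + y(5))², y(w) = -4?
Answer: 193077/5992 ≈ 32.222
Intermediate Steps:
O = 25 (O = (-1 - 4)² = (-5)² = 25)
B = 37285/5992 (B = 8 - (-7973 - 2678)/(-16974 + (6567 - 1*(-4415))) = 8 - (-10651)/(-16974 + (6567 + 4415)) = 8 - (-10651)/(-16974 + 10982) = 8 - (-10651)/(-5992) = 8 - (-10651)*(-1)/5992 = 8 - 1*10651/5992 = 8 - 10651/5992 = 37285/5992 ≈ 6.2225)
(j(51, -96) - O) + B = (51 - 1*25) + 37285/5992 = (51 - 25) + 37285/5992 = 26 + 37285/5992 = 193077/5992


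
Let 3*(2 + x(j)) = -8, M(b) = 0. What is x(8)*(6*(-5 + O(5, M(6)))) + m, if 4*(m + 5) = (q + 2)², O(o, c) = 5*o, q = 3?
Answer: -2235/4 ≈ -558.75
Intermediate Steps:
x(j) = -14/3 (x(j) = -2 + (⅓)*(-8) = -2 - 8/3 = -14/3)
m = 5/4 (m = -5 + (3 + 2)²/4 = -5 + (¼)*5² = -5 + (¼)*25 = -5 + 25/4 = 5/4 ≈ 1.2500)
x(8)*(6*(-5 + O(5, M(6)))) + m = -28*(-5 + 5*5) + 5/4 = -28*(-5 + 25) + 5/4 = -28*20 + 5/4 = -14/3*120 + 5/4 = -560 + 5/4 = -2235/4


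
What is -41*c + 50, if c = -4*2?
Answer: 378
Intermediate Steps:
c = -8
-41*c + 50 = -41*(-8) + 50 = 328 + 50 = 378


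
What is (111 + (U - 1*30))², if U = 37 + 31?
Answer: 22201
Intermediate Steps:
U = 68
(111 + (U - 1*30))² = (111 + (68 - 1*30))² = (111 + (68 - 30))² = (111 + 38)² = 149² = 22201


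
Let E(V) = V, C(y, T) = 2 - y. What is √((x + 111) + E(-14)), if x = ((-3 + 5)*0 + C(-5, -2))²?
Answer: √146 ≈ 12.083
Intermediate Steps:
x = 49 (x = ((-3 + 5)*0 + (2 - 1*(-5)))² = (2*0 + (2 + 5))² = (0 + 7)² = 7² = 49)
√((x + 111) + E(-14)) = √((49 + 111) - 14) = √(160 - 14) = √146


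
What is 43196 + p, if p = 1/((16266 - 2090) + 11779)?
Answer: 1121152181/25955 ≈ 43196.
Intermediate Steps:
p = 1/25955 (p = 1/(14176 + 11779) = 1/25955 ≈ 3.8528e-5)
43196 + p = 43196 + 1/25955 = 1121152181/25955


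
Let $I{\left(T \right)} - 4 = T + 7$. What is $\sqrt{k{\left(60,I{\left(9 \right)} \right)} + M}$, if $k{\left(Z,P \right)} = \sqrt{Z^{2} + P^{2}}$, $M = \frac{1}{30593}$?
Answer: $\frac{\sqrt{30593 + 18718632980 \sqrt{10}}}{30593} \approx 7.9527$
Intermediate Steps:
$I{\left(T \right)} = 11 + T$ ($I{\left(T \right)} = 4 + \left(T + 7\right) = 4 + \left(7 + T\right) = 11 + T$)
$M = \frac{1}{30593} \approx 3.2687 \cdot 10^{-5}$
$k{\left(Z,P \right)} = \sqrt{P^{2} + Z^{2}}$
$\sqrt{k{\left(60,I{\left(9 \right)} \right)} + M} = \sqrt{\sqrt{\left(11 + 9\right)^{2} + 60^{2}} + \frac{1}{30593}} = \sqrt{\sqrt{20^{2} + 3600} + \frac{1}{30593}} = \sqrt{\sqrt{400 + 3600} + \frac{1}{30593}} = \sqrt{\sqrt{4000} + \frac{1}{30593}} = \sqrt{20 \sqrt{10} + \frac{1}{30593}} = \sqrt{\frac{1}{30593} + 20 \sqrt{10}}$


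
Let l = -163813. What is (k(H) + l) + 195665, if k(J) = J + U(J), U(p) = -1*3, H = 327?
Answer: 32176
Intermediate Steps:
U(p) = -3
k(J) = -3 + J (k(J) = J - 3 = -3 + J)
(k(H) + l) + 195665 = ((-3 + 327) - 163813) + 195665 = (324 - 163813) + 195665 = -163489 + 195665 = 32176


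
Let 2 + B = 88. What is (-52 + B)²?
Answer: 1156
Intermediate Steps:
B = 86 (B = -2 + 88 = 86)
(-52 + B)² = (-52 + 86)² = 34² = 1156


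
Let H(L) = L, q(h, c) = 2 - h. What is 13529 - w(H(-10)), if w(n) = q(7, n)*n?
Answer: 13479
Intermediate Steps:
w(n) = -5*n (w(n) = (2 - 1*7)*n = (2 - 7)*n = -5*n)
13529 - w(H(-10)) = 13529 - (-5)*(-10) = 13529 - 1*50 = 13529 - 50 = 13479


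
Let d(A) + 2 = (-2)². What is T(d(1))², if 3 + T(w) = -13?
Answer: 256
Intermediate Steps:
d(A) = 2 (d(A) = -2 + (-2)² = -2 + 4 = 2)
T(w) = -16 (T(w) = -3 - 13 = -16)
T(d(1))² = (-16)² = 256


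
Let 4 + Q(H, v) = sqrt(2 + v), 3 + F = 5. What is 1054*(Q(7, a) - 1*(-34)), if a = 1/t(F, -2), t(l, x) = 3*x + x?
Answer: 31620 + 527*sqrt(30)/2 ≈ 33063.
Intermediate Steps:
F = 2 (F = -3 + 5 = 2)
t(l, x) = 4*x
a = -1/8 (a = 1/(4*(-2)) = 1/(-8) = -1/8 ≈ -0.12500)
Q(H, v) = -4 + sqrt(2 + v)
1054*(Q(7, a) - 1*(-34)) = 1054*((-4 + sqrt(2 - 1/8)) - 1*(-34)) = 1054*((-4 + sqrt(15/8)) + 34) = 1054*((-4 + sqrt(30)/4) + 34) = 1054*(30 + sqrt(30)/4) = 31620 + 527*sqrt(30)/2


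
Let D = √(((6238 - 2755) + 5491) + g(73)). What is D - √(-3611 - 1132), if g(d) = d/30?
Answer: √8078790/30 - 3*I*√527 ≈ 94.744 - 68.869*I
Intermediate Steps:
g(d) = d/30 (g(d) = d*(1/30) = d/30)
D = √8078790/30 (D = √(((6238 - 2755) + 5491) + (1/30)*73) = √((3483 + 5491) + 73/30) = √(8974 + 73/30) = √(269293/30) = √8078790/30 ≈ 94.744)
D - √(-3611 - 1132) = √8078790/30 - √(-3611 - 1132) = √8078790/30 - √(-4743) = √8078790/30 - 3*I*√527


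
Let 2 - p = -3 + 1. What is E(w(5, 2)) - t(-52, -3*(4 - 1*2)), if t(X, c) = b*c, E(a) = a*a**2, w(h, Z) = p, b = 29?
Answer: 238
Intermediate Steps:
p = 4 (p = 2 - (-3 + 1) = 2 - 1*(-2) = 2 + 2 = 4)
w(h, Z) = 4
E(a) = a**3
t(X, c) = 29*c
E(w(5, 2)) - t(-52, -3*(4 - 1*2)) = 4**3 - 29*(-3*(4 - 1*2)) = 64 - 29*(-3*(4 - 2)) = 64 - 29*(-3*2) = 64 - 29*(-6) = 64 - 1*(-174) = 64 + 174 = 238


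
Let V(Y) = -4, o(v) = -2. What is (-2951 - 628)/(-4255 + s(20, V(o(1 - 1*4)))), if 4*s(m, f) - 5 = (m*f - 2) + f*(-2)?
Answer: 14316/17089 ≈ 0.83773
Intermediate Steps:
s(m, f) = ¾ - f/2 + f*m/4 (s(m, f) = 5/4 + ((m*f - 2) + f*(-2))/4 = 5/4 + ((f*m - 2) - 2*f)/4 = 5/4 + ((-2 + f*m) - 2*f)/4 = 5/4 + (-2 - 2*f + f*m)/4 = 5/4 + (-½ - f/2 + f*m/4) = ¾ - f/2 + f*m/4)
(-2951 - 628)/(-4255 + s(20, V(o(1 - 1*4)))) = (-2951 - 628)/(-4255 + (¾ - ½*(-4) + (¼)*(-4)*20)) = -3579/(-4255 + (¾ + 2 - 20)) = -3579/(-4255 - 69/4) = -3579/(-17089/4) = -3579*(-4/17089) = 14316/17089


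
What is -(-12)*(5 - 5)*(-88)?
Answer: 0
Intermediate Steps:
-(-12)*(5 - 5)*(-88) = -(-12)*0*(-88) = -12*0*(-88) = 0*(-88) = 0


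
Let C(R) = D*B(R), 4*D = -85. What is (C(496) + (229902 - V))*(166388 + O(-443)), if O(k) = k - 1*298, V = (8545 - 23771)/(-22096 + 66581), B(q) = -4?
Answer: 1694732290502887/44485 ≈ 3.8097e+10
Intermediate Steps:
D = -85/4 (D = (¼)*(-85) = -85/4 ≈ -21.250)
C(R) = 85 (C(R) = -85/4*(-4) = 85)
V = -15226/44485 ≈ -0.34227
O(k) = -298 + k (O(k) = k - 298 = -298 + k)
(C(496) + (229902 - V))*(166388 + O(-443)) = (85 + (229902 - 1*(-15226/44485)))*(166388 + (-298 - 443)) = (85 + (229902 + 15226/44485))*(166388 - 741) = (85 + 10227205696/44485)*165647 = (10230986921/44485)*165647 = 1694732290502887/44485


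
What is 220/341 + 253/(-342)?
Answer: -1003/10602 ≈ -0.094605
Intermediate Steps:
220/341 + 253/(-342) = 220*(1/341) + 253*(-1/342) = 20/31 - 253/342 = -1003/10602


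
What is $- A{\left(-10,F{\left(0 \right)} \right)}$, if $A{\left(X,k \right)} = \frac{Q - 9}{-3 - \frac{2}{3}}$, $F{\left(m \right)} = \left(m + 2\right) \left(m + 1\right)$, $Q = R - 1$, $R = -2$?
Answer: $- \frac{36}{11} \approx -3.2727$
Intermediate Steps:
$Q = -3$ ($Q = -2 - 1 = -3$)
$F{\left(m \right)} = \left(1 + m\right) \left(2 + m\right)$ ($F{\left(m \right)} = \left(2 + m\right) \left(1 + m\right) = \left(1 + m\right) \left(2 + m\right)$)
$A{\left(X,k \right)} = \frac{36}{11}$ ($A{\left(X,k \right)} = \frac{-3 - 9}{-3 - \frac{2}{3}} = - \frac{12}{-3 - \frac{2}{3}} = - \frac{12}{- \frac{11}{3}} = \left(-12\right) \left(- \frac{3}{11}\right) = \frac{36}{11}$)
$- A{\left(-10,F{\left(0 \right)} \right)} = \left(-1\right) \frac{36}{11} = - \frac{36}{11}$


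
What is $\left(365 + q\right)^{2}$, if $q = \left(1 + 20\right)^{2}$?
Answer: $649636$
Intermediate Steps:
$q = 441$ ($q = 21^{2} = 441$)
$\left(365 + q\right)^{2} = \left(365 + 441\right)^{2} = 806^{2} = 649636$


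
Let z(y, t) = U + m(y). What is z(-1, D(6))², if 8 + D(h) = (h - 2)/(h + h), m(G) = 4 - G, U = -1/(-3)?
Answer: 256/9 ≈ 28.444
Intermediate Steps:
U = ⅓ (U = -1*(-⅓) = ⅓ ≈ 0.33333)
D(h) = -8 + (-2 + h)/(2*h) (D(h) = -8 + (h - 2)/(h + h) = -8 + (-2 + h)/((2*h)) = -8 + (-2 + h)*(1/(2*h)) = -8 + (-2 + h)/(2*h))
z(y, t) = 13/3 - y (z(y, t) = ⅓ + (4 - y) = 13/3 - y)
z(-1, D(6))² = (13/3 - 1*(-1))² = (13/3 + 1)² = (16/3)² = 256/9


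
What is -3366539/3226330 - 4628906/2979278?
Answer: -12482116936911/4806066994870 ≈ -2.5972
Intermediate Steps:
-3366539/3226330 - 4628906/2979278 = -3366539*1/3226330 - 4628906*1/2979278 = -3366539/3226330 - 2314453/1489639 = -12482116936911/4806066994870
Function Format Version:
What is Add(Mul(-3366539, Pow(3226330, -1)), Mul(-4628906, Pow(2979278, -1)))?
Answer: Rational(-12482116936911, 4806066994870) ≈ -2.5972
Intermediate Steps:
Add(Mul(-3366539, Pow(3226330, -1)), Mul(-4628906, Pow(2979278, -1))) = Add(Mul(-3366539, Rational(1, 3226330)), Mul(-4628906, Rational(1, 2979278))) = Add(Rational(-3366539, 3226330), Rational(-2314453, 1489639)) = Rational(-12482116936911, 4806066994870)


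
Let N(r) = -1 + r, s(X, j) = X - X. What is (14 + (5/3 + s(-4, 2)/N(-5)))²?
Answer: 2209/9 ≈ 245.44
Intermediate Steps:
s(X, j) = 0
(14 + (5/3 + s(-4, 2)/N(-5)))² = (14 + (5/3 + 0/(-1 - 5)))² = (14 + (5*(⅓) + 0/(-6)))² = (14 + (5/3 + 0*(-⅙)))² = (14 + (5/3 + 0))² = (14 + 5/3)² = (47/3)² = 2209/9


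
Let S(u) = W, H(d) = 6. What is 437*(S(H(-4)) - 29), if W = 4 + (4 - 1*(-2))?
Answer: -8303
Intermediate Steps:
W = 10 (W = 4 + (4 + 2) = 4 + 6 = 10)
S(u) = 10
437*(S(H(-4)) - 29) = 437*(10 - 29) = 437*(-19) = -8303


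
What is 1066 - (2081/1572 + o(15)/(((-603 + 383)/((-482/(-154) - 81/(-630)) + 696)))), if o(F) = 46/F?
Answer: 29803700617/27739250 ≈ 1074.4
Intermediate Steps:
1066 - (2081/1572 + o(15)/(((-603 + 383)/((-482/(-154) - 81/(-630)) + 696)))) = 1066 - (2081/1572 + (46/15)/(((-603 + 383)/((-482/(-154) - 81/(-630)) + 696)))) = 1066 - (2081*(1/1572) + (46*(1/15))/((-220/((-482*(-1/154) - 81*(-1/630)) + 696)))) = 1066 - (2081/1572 + 46/(15*((-220/((241/77 + 9/70) + 696))))) = 1066 - (2081/1572 + 46/(15*((-220/(2509/770 + 696))))) = 1066 - (2081/1572 + 46/(15*((-220/538429/770)))) = 1066 - (2081/1572 + 46/(15*((-220*770/538429)))) = 1066 - (2081/1572 + 46/(15*(-169400/538429))) = 1066 - (2081/1572 + (46/15)*(-538429/169400)) = 1066 - (2081/1572 - 12383867/1270500) = 1066 - 1*(-233660117/27739250) = 1066 + 233660117/27739250 = 29803700617/27739250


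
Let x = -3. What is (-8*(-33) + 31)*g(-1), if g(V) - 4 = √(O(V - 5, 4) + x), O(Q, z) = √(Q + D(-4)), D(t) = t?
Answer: 1180 + 295*√(-3 + I*√10) ≈ 1423.2 + 565.87*I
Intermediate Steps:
O(Q, z) = √(-4 + Q) (O(Q, z) = √(Q - 4) = √(-4 + Q))
g(V) = 4 + √(-3 + √(-9 + V)) (g(V) = 4 + √(√(-4 + (V - 5)) - 3) = 4 + √(√(-4 + (-5 + V)) - 3) = 4 + √(√(-9 + V) - 3) = 4 + √(-3 + √(-9 + V)))
(-8*(-33) + 31)*g(-1) = (-8*(-33) + 31)*(4 + √(-3 + √(-9 - 1))) = (264 + 31)*(4 + √(-3 + √(-10))) = 295*(4 + √(-3 + I*√10)) = 1180 + 295*√(-3 + I*√10)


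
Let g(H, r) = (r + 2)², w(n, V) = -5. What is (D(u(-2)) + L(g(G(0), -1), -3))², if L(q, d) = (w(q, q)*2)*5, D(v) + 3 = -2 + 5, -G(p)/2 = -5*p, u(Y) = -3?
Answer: 2500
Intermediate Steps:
G(p) = 10*p (G(p) = -(-10)*p = 10*p)
g(H, r) = (2 + r)²
D(v) = 0 (D(v) = -3 + (-2 + 5) = -3 + 3 = 0)
L(q, d) = -50 (L(q, d) = -5*2*5 = -10*5 = -50)
(D(u(-2)) + L(g(G(0), -1), -3))² = (0 - 50)² = (-50)² = 2500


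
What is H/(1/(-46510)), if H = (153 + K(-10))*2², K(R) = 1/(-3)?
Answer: -85206320/3 ≈ -2.8402e+7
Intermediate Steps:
K(R) = -⅓
H = 1832/3 (H = (153 - ⅓)*2² = (458/3)*4 = 1832/3 ≈ 610.67)
H/(1/(-46510)) = 1832/(3*(1/(-46510))) = 1832/(3*(-1/46510)) = (1832/3)*(-46510) = -85206320/3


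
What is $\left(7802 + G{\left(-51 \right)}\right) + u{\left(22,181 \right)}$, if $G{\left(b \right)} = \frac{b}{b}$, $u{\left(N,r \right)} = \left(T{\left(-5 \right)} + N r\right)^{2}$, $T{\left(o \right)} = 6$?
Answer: $15911947$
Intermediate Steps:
$u{\left(N,r \right)} = \left(6 + N r\right)^{2}$
$G{\left(b \right)} = 1$
$\left(7802 + G{\left(-51 \right)}\right) + u{\left(22,181 \right)} = \left(7802 + 1\right) + \left(6 + 22 \cdot 181\right)^{2} = 7803 + \left(6 + 3982\right)^{2} = 7803 + 3988^{2} = 7803 + 15904144 = 15911947$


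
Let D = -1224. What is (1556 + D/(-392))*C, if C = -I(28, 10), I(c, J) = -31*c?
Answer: 9473228/7 ≈ 1.3533e+6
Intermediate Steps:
C = 868 (C = -(-31)*28 = -1*(-868) = 868)
(1556 + D/(-392))*C = (1556 - 1224/(-392))*868 = (1556 - 1224*(-1/392))*868 = (1556 + 153/49)*868 = (76397/49)*868 = 9473228/7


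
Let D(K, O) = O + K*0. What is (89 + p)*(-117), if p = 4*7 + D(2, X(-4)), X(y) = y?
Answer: -13221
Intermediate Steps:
D(K, O) = O (D(K, O) = O + 0 = O)
p = 24 (p = 4*7 - 4 = 28 - 4 = 24)
(89 + p)*(-117) = (89 + 24)*(-117) = 113*(-117) = -13221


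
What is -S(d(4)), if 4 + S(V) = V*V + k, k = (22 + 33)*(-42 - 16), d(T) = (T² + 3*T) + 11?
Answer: 1673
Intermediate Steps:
d(T) = 11 + T² + 3*T
k = -3190 (k = 55*(-58) = -3190)
S(V) = -3194 + V² (S(V) = -4 + (V*V - 3190) = -4 + (V² - 3190) = -4 + (-3190 + V²) = -3194 + V²)
-S(d(4)) = -(-3194 + (11 + 4² + 3*4)²) = -(-3194 + (11 + 16 + 12)²) = -(-3194 + 39²) = -(-3194 + 1521) = -1*(-1673) = 1673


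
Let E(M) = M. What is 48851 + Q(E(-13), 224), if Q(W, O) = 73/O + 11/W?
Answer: 142252597/2912 ≈ 48851.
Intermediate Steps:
Q(W, O) = 11/W + 73/O
48851 + Q(E(-13), 224) = 48851 + (11/(-13) + 73/224) = 48851 + (11*(-1/13) + 73*(1/224)) = 48851 + (-11/13 + 73/224) = 48851 - 1515/2912 = 142252597/2912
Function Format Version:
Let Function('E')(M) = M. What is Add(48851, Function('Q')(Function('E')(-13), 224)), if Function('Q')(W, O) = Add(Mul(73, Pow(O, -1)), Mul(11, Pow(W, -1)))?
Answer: Rational(142252597, 2912) ≈ 48851.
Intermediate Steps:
Function('Q')(W, O) = Add(Mul(11, Pow(W, -1)), Mul(73, Pow(O, -1)))
Add(48851, Function('Q')(Function('E')(-13), 224)) = Add(48851, Add(Mul(11, Pow(-13, -1)), Mul(73, Pow(224, -1)))) = Add(48851, Add(Mul(11, Rational(-1, 13)), Mul(73, Rational(1, 224)))) = Add(48851, Add(Rational(-11, 13), Rational(73, 224))) = Add(48851, Rational(-1515, 2912)) = Rational(142252597, 2912)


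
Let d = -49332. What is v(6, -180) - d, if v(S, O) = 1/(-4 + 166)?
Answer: 7991785/162 ≈ 49332.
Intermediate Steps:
v(S, O) = 1/162
v(6, -180) - d = 1/162 - 1*(-49332) = 1/162 + 49332 = 7991785/162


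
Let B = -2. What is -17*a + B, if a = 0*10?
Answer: -2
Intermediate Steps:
a = 0
-17*a + B = -17*0 - 2 = 0 - 2 = -2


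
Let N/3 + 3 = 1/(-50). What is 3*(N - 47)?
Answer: -8409/50 ≈ -168.18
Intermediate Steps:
N = -453/50 (N = -9 + 3/(-50) = -9 + 3*(-1/50) = -9 - 3/50 = -453/50 ≈ -9.0600)
3*(N - 47) = 3*(-453/50 - 47) = 3*(-2803/50) = -8409/50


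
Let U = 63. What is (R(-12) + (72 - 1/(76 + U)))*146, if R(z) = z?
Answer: 1217494/139 ≈ 8759.0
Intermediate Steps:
(R(-12) + (72 - 1/(76 + U)))*146 = (-12 + (72 - 1/(76 + 63)))*146 = (-12 + (72 - 1/139))*146 = (-12 + 10007/139)*146 = (8339/139)*146 = 1217494/139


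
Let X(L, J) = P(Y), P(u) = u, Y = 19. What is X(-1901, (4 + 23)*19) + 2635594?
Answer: 2635613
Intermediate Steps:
X(L, J) = 19
X(-1901, (4 + 23)*19) + 2635594 = 19 + 2635594 = 2635613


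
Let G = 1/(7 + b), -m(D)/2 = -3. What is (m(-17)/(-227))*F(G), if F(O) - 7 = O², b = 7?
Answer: -4119/22246 ≈ -0.18516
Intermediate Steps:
m(D) = 6 (m(D) = -2*(-3) = 6)
G = 1/14 (G = 1/(7 + 7) = 1/14 ≈ 0.071429)
F(O) = 7 + O²
(m(-17)/(-227))*F(G) = (6/(-227))*(7 + (1/14)²) = (6*(-1/227))*(7 + 1/196) = -6/227*1373/196 = -4119/22246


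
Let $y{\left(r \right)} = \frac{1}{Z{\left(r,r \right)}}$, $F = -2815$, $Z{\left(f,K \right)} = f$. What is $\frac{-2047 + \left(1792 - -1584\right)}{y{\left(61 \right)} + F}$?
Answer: $- \frac{27023}{57238} \approx -0.47212$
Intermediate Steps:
$y{\left(r \right)} = \frac{1}{r}$
$\frac{-2047 + \left(1792 - -1584\right)}{y{\left(61 \right)} + F} = \frac{-2047 + \left(1792 - -1584\right)}{\frac{1}{61} - 2815} = \frac{-2047 + \left(1792 + 1584\right)}{\frac{1}{61} - 2815} = \frac{-2047 + 3376}{- \frac{171714}{61}} = 1329 \left(- \frac{61}{171714}\right) = - \frac{27023}{57238}$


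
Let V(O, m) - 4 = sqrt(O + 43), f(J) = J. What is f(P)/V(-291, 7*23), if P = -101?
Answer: -101/66 + 101*I*sqrt(62)/132 ≈ -1.5303 + 6.0248*I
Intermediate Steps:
V(O, m) = 4 + sqrt(43 + O) (V(O, m) = 4 + sqrt(O + 43) = 4 + sqrt(43 + O))
f(P)/V(-291, 7*23) = -101/(4 + sqrt(43 - 291)) = -101/(4 + sqrt(-248)) = -101/(4 + 2*I*sqrt(62))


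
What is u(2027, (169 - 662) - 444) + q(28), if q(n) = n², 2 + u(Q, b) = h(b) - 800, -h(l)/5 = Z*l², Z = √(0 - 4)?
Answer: -18 - 8779690*I ≈ -18.0 - 8.7797e+6*I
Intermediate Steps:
Z = 2*I (Z = √(-4) = 2*I ≈ 2.0*I)
h(l) = -10*I*l² (h(l) = -5*2*I*l² = -10*I*l²)
u(Q, b) = -802 - 10*I*b² (u(Q, b) = -2 + (-10*I*b² - 800) = -2 + (-800 - 10*I*b²) = -802 - 10*I*b²)
u(2027, (169 - 662) - 444) + q(28) = (-802 - 10*I*((169 - 662) - 444)²) + 28² = (-802 - 10*I*(-493 - 444)²) + 784 = (-802 - 10*I*(-937)²) + 784 = (-802 - 10*I*877969) + 784 = (-802 - 8779690*I) + 784 = -18 - 8779690*I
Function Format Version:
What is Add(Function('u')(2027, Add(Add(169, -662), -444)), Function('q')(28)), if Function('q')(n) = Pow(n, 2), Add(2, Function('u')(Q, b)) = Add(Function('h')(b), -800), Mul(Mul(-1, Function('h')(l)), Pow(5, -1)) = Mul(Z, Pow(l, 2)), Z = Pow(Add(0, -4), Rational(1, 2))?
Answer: Add(-18, Mul(-8779690, I)) ≈ Add(-18.000, Mul(-8.7797e+6, I))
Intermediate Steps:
Z = Mul(2, I) (Z = Pow(-4, Rational(1, 2)) = Mul(2, I) ≈ Mul(2.0000, I))
Function('h')(l) = Mul(-10, I, Pow(l, 2)) (Function('h')(l) = Mul(-5, Mul(Mul(2, I), Pow(l, 2))) = Mul(-5, Mul(2, I, Pow(l, 2))) = Mul(-10, I, Pow(l, 2)))
Function('u')(Q, b) = Add(-802, Mul(-10, I, Pow(b, 2))) (Function('u')(Q, b) = Add(-2, Add(Mul(-10, I, Pow(b, 2)), -800)) = Add(-2, Add(-800, Mul(-10, I, Pow(b, 2)))) = Add(-802, Mul(-10, I, Pow(b, 2))))
Add(Function('u')(2027, Add(Add(169, -662), -444)), Function('q')(28)) = Add(Add(-802, Mul(-10, I, Pow(Add(Add(169, -662), -444), 2))), Pow(28, 2)) = Add(Add(-802, Mul(-10, I, Pow(Add(-493, -444), 2))), 784) = Add(Add(-802, Mul(-10, I, Pow(-937, 2))), 784) = Add(Add(-802, Mul(-10, I, 877969)), 784) = Add(Add(-802, Mul(-8779690, I)), 784) = Add(-18, Mul(-8779690, I))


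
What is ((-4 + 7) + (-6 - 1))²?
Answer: 16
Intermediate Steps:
((-4 + 7) + (-6 - 1))² = (3 - 7)² = (-4)² = 16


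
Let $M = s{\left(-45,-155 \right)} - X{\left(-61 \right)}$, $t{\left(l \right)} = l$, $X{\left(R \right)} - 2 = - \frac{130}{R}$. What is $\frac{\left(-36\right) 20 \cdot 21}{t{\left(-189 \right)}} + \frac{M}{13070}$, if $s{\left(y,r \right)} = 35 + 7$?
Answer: $\frac{6378391}{79727} \approx 80.003$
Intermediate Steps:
$s{\left(y,r \right)} = 42$
$X{\left(R \right)} = 2 - \frac{130}{R}$
$M = \frac{2310}{61}$ ($M = 42 - \left(2 - \frac{130}{-61}\right) = 42 - \left(2 - - \frac{130}{61}\right) = 42 - \left(2 + \frac{130}{61}\right) = 42 - \frac{252}{61} = \frac{2310}{61} \approx 37.869$)
$\frac{\left(-36\right) 20 \cdot 21}{t{\left(-189 \right)}} + \frac{M}{13070} = \frac{\left(-36\right) 20 \cdot 21}{-189} + \frac{2310}{61 \cdot 13070} = \left(-720\right) 21 \left(- \frac{1}{189}\right) + \frac{2310}{61} \cdot \frac{1}{13070} = \left(-15120\right) \left(- \frac{1}{189}\right) + \frac{231}{79727} = 80 + \frac{231}{79727} = \frac{6378391}{79727}$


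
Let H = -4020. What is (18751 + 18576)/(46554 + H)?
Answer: 37327/42534 ≈ 0.87758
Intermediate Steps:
(18751 + 18576)/(46554 + H) = (18751 + 18576)/(46554 - 4020) = 37327/42534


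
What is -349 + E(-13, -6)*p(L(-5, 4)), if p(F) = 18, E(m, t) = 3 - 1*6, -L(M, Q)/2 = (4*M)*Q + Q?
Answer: -403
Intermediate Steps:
L(M, Q) = -2*Q - 8*M*Q (L(M, Q) = -2*((4*M)*Q + Q) = -2*(4*M*Q + Q) = -2*(Q + 4*M*Q) = -2*Q - 8*M*Q)
E(m, t) = -3 (E(m, t) = 3 - 6 = -3)
-349 + E(-13, -6)*p(L(-5, 4)) = -349 - 3*18 = -349 - 54 = -403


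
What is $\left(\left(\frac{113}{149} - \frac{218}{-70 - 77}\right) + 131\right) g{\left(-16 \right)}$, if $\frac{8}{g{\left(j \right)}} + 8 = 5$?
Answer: $- \frac{23347088}{65709} \approx -355.31$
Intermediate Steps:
$g{\left(j \right)} = - \frac{8}{3}$ ($g{\left(j \right)} = \frac{8}{-8 + 5} = \frac{8}{-3} = 8 \left(- \frac{1}{3}\right) = - \frac{8}{3}$)
$\left(\left(\frac{113}{149} - \frac{218}{-70 - 77}\right) + 131\right) g{\left(-16 \right)} = \left(\left(\frac{113}{149} - \frac{218}{-70 - 77}\right) + 131\right) \left(- \frac{8}{3}\right) = \left(\left(113 \cdot \frac{1}{149} - \frac{218}{-70 - 77}\right) + 131\right) \left(- \frac{8}{3}\right) = \left(\left(\frac{113}{149} - \frac{218}{-147}\right) + 131\right) \left(- \frac{8}{3}\right) = \left(\left(\frac{113}{149} - - \frac{218}{147}\right) + 131\right) \left(- \frac{8}{3}\right) = \left(\left(\frac{113}{149} + \frac{218}{147}\right) + 131\right) \left(- \frac{8}{3}\right) = \left(\frac{49093}{21903} + 131\right) \left(- \frac{8}{3}\right) = \frac{2918386}{21903} \left(- \frac{8}{3}\right) = - \frac{23347088}{65709}$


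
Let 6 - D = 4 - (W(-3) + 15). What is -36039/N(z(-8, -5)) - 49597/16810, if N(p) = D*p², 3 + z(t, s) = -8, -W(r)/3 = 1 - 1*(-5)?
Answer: 599814353/2034010 ≈ 294.89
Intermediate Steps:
W(r) = -18 (W(r) = -3*(1 - 1*(-5)) = -3*(1 + 5) = -3*6 = -18)
D = -1 (D = 6 - (4 - (-18 + 15)) = 6 - (4 - 1*(-3)) = 6 - (4 + 3) = 6 - 1*7 = 6 - 7 = -1)
z(t, s) = -11 (z(t, s) = -3 - 8 = -11)
N(p) = -p²
-36039/N(z(-8, -5)) - 49597/16810 = -36039/((-1*(-11)²)) - 49597/16810 = -36039/((-1*121)) - 49597*1/16810 = -36039/(-121) - 49597/16810 = -36039*(-1/121) - 49597/16810 = 36039/121 - 49597/16810 = 599814353/2034010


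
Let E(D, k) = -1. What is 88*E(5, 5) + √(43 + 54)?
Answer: -88 + √97 ≈ -78.151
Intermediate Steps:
88*E(5, 5) + √(43 + 54) = 88*(-1) + √(43 + 54) = -88 + √97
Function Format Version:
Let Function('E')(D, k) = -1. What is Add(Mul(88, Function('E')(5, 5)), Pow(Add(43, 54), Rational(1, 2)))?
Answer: Add(-88, Pow(97, Rational(1, 2))) ≈ -78.151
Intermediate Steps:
Add(Mul(88, Function('E')(5, 5)), Pow(Add(43, 54), Rational(1, 2))) = Add(Mul(88, -1), Pow(Add(43, 54), Rational(1, 2))) = Add(-88, Pow(97, Rational(1, 2)))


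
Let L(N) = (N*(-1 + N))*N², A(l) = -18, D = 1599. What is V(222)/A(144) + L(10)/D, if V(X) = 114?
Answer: -1127/1599 ≈ -0.70482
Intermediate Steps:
L(N) = N³*(-1 + N)
V(222)/A(144) + L(10)/D = 114/(-18) + (10³*(-1 + 10))/1599 = 114*(-1/18) + (1000*9)*(1/1599) = -19/3 + 9000*(1/1599) = -19/3 + 3000/533 = -1127/1599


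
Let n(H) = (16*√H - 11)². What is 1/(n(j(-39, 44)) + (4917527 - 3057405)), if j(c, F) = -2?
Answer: I/(352*√2 + 1859731*I) ≈ 5.3771e-7 + 1.4393e-10*I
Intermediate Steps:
n(H) = (-11 + 16*√H)²
1/(n(j(-39, 44)) + (4917527 - 3057405)) = 1/((-11 + 16*√(-2))² + (4917527 - 3057405)) = 1/((-11 + 16*(I*√2))² + 1860122) = 1/((-11 + 16*I*√2)² + 1860122) = 1/(1860122 + (-11 + 16*I*√2)²)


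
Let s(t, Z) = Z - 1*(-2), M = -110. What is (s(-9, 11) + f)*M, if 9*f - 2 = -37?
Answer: -9020/9 ≈ -1002.2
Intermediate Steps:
s(t, Z) = 2 + Z (s(t, Z) = Z + 2 = 2 + Z)
f = -35/9 (f = 2/9 + (1/9)*(-37) = 2/9 - 37/9 = -35/9 ≈ -3.8889)
(s(-9, 11) + f)*M = ((2 + 11) - 35/9)*(-110) = (13 - 35/9)*(-110) = (82/9)*(-110) = -9020/9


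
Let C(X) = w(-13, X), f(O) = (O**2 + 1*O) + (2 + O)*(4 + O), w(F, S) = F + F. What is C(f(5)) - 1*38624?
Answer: -38650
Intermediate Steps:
w(F, S) = 2*F
f(O) = O + O**2 + (2 + O)*(4 + O) (f(O) = (O**2 + O) + (2 + O)*(4 + O) = (O + O**2) + (2 + O)*(4 + O) = O + O**2 + (2 + O)*(4 + O))
C(X) = -26 (C(X) = 2*(-13) = -26)
C(f(5)) - 1*38624 = -26 - 1*38624 = -26 - 38624 = -38650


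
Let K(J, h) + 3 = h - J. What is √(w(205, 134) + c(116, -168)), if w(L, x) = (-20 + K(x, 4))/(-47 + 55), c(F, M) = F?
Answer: 5*√62/4 ≈ 9.8425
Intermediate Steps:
K(J, h) = -3 + h - J (K(J, h) = -3 + (h - J) = -3 + h - J)
w(L, x) = -19/8 - x/8 (w(L, x) = (-20 + (-3 + 4 - x))/(-47 + 55) = (-20 + (1 - x))/8 = (-19 - x)*(⅛) = -19/8 - x/8)
√(w(205, 134) + c(116, -168)) = √((-19/8 - ⅛*134) + 116) = √((-19/8 - 67/4) + 116) = √(-153/8 + 116) = √(775/8) = 5*√62/4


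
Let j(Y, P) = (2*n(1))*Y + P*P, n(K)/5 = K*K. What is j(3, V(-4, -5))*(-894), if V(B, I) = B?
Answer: -41124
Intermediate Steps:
n(K) = 5*K² (n(K) = 5*(K*K) = 5*K²)
j(Y, P) = P² + 10*Y (j(Y, P) = (2*(5*1²))*Y + P*P = (2*(5*1))*Y + P² = (2*5)*Y + P² = 10*Y + P² = P² + 10*Y)
j(3, V(-4, -5))*(-894) = ((-4)² + 10*3)*(-894) = (16 + 30)*(-894) = 46*(-894) = -41124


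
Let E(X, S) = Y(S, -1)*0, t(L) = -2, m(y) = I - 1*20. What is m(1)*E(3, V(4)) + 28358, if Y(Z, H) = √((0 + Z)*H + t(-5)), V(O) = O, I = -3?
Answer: 28358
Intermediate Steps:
m(y) = -23 (m(y) = -3 - 1*20 = -3 - 20 = -23)
Y(Z, H) = √(-2 + H*Z) (Y(Z, H) = √((0 + Z)*H - 2) = √(Z*H - 2) = √(H*Z - 2) = √(-2 + H*Z))
E(X, S) = 0 (E(X, S) = √(-2 - S)*0 = 0)
m(1)*E(3, V(4)) + 28358 = -23*0 + 28358 = 0 + 28358 = 28358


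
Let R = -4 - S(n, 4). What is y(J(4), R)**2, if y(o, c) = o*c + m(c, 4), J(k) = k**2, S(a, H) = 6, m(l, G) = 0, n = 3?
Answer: 25600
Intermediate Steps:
R = -10 (R = -4 - 1*6 = -4 - 6 = -10)
y(o, c) = c*o (y(o, c) = o*c + 0 = c*o + 0 = c*o)
y(J(4), R)**2 = (-10*4**2)**2 = (-10*16)**2 = (-160)**2 = 25600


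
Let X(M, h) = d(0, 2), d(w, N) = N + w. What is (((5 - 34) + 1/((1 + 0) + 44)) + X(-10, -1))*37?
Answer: -44918/45 ≈ -998.18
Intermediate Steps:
X(M, h) = 2 (X(M, h) = 2 + 0 = 2)
(((5 - 34) + 1/((1 + 0) + 44)) + X(-10, -1))*37 = (((5 - 34) + 1/((1 + 0) + 44)) + 2)*37 = ((-29 + 1/(1 + 44)) + 2)*37 = ((-29 + 1/45) + 2)*37 = (-1304/45 + 2)*37 = -1214/45*37 = -44918/45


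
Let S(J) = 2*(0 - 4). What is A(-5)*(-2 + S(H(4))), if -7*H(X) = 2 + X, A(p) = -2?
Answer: 20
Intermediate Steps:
H(X) = -2/7 - X/7 (H(X) = -(2 + X)/7 = -2/7 - X/7)
S(J) = -8 (S(J) = 2*(-4) = -8)
A(-5)*(-2 + S(H(4))) = -2*(-2 - 8) = -2*(-10) = 20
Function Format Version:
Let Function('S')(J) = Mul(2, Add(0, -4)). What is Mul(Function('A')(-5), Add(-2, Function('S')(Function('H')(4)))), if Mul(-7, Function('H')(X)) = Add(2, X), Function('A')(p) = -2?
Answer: 20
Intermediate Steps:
Function('H')(X) = Add(Rational(-2, 7), Mul(Rational(-1, 7), X)) (Function('H')(X) = Mul(Rational(-1, 7), Add(2, X)) = Add(Rational(-2, 7), Mul(Rational(-1, 7), X)))
Function('S')(J) = -8 (Function('S')(J) = Mul(2, -4) = -8)
Mul(Function('A')(-5), Add(-2, Function('S')(Function('H')(4)))) = Mul(-2, Add(-2, -8)) = Mul(-2, -10) = 20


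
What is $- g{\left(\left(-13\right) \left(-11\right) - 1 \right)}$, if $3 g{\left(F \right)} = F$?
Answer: $- \frac{142}{3} \approx -47.333$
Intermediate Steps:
$g{\left(F \right)} = \frac{F}{3}$
$- g{\left(\left(-13\right) \left(-11\right) - 1 \right)} = - \frac{\left(-13\right) \left(-11\right) - 1}{3} = - \frac{143 - 1}{3} = - \frac{142}{3}$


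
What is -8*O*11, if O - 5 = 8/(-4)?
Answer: -264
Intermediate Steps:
O = 3 (O = 5 + 8/(-4) = 5 + 8*(-¼) = 5 - 2 = 3)
-8*O*11 = -8*3*11 = -24*11 = -264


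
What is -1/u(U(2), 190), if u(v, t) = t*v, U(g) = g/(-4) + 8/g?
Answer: -1/665 ≈ -0.0015038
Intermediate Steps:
U(g) = 8/g - g/4 (U(g) = g*(-1/4) + 8/g = -g/4 + 8/g = 8/g - g/4)
-1/u(U(2), 190) = -1/(190*(8/2 - 1/4*2)) = -1/(190*(8*(1/2) - 1/2)) = -1/(190*(4 - 1/2)) = -1/(190*(7/2)) = -1/665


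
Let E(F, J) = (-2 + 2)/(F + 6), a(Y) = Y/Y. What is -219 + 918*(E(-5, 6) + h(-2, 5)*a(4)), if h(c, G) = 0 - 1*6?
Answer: -5727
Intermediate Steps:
a(Y) = 1
h(c, G) = -6 (h(c, G) = 0 - 6 = -6)
E(F, J) = 0 (E(F, J) = 0/(6 + F) = 0)
-219 + 918*(E(-5, 6) + h(-2, 5)*a(4)) = -219 + 918*(0 - 6*1) = -219 + 918*(0 - 6) = -219 + 918*(-6) = -219 - 5508 = -5727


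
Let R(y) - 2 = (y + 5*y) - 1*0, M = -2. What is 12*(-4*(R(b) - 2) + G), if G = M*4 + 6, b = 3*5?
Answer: -4344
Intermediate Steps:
b = 15
G = -2 (G = -2*4 + 6 = -8 + 6 = -2)
R(y) = 2 + 6*y (R(y) = 2 + ((y + 5*y) - 1*0) = 2 + (6*y + 0) = 2 + 6*y)
12*(-4*(R(b) - 2) + G) = 12*(-4*((2 + 6*15) - 2) - 2) = 12*(-4*((2 + 90) - 2) - 2) = 12*(-4*(92 - 2) - 2) = 12*(-4*90 - 2) = 12*(-360 - 2) = 12*(-362) = -4344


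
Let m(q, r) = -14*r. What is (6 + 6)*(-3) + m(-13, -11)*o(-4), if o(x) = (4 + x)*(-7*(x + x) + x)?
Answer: -36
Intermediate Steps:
o(x) = -13*x*(4 + x) (o(x) = (4 + x)*(-14*x + x) = (4 + x)*(-13*x) = -13*x*(4 + x))
(6 + 6)*(-3) + m(-13, -11)*o(-4) = (6 + 6)*(-3) + (-14*(-11))*(-13*(-4)*(4 - 4)) = 12*(-3) + 154*(-13*(-4)*0) = -36 + 154*0 = -36 + 0 = -36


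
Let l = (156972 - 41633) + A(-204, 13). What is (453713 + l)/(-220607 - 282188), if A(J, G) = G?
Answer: -113813/100559 ≈ -1.1318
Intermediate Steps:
l = 115352 (l = (156972 - 41633) + 13 = 115339 + 13 = 115352)
(453713 + l)/(-220607 - 282188) = (453713 + 115352)/(-220607 - 282188) = 569065/(-502795) = 569065*(-1/502795) = -113813/100559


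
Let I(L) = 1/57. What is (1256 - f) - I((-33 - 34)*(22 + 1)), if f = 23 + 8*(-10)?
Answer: 74840/57 ≈ 1313.0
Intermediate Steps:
I(L) = 1/57
f = -57 (f = 23 - 80 = -57)
(1256 - f) - I((-33 - 34)*(22 + 1)) = (1256 - 1*(-57)) - 1*1/57 = (1256 + 57) - 1/57 = 1313 - 1/57 = 74840/57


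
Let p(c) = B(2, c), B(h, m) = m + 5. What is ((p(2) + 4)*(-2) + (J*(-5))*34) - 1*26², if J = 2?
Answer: -1038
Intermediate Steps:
B(h, m) = 5 + m
p(c) = 5 + c
((p(2) + 4)*(-2) + (J*(-5))*34) - 1*26² = (((5 + 2) + 4)*(-2) + (2*(-5))*34) - 1*26² = ((7 + 4)*(-2) - 10*34) - 1*676 = (11*(-2) - 340) - 676 = (-22 - 340) - 676 = -362 - 676 = -1038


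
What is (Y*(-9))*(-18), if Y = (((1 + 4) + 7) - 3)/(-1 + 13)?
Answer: 243/2 ≈ 121.50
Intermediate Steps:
Y = ¾ (Y = ((5 + 7) - 3)/12 = (12 - 3)*(1/12) = 9*(1/12) = ¾ ≈ 0.75000)
(Y*(-9))*(-18) = ((¾)*(-9))*(-18) = -27/4*(-18) = 243/2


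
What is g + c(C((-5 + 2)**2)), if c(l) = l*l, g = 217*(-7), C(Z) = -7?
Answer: -1470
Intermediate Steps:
g = -1519
c(l) = l**2
g + c(C((-5 + 2)**2)) = -1519 + (-7)**2 = -1519 + 49 = -1470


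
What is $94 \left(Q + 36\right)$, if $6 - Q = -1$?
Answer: $4042$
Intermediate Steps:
$Q = 7$ ($Q = 6 - -1 = 6 + 1 = 7$)
$94 \left(Q + 36\right) = 94 \left(7 + 36\right) = 94 \cdot 43 = 4042$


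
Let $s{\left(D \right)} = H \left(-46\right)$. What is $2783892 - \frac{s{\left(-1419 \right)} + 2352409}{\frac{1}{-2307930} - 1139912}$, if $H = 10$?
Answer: $\frac{7323971790142846182}{2630837102161} \approx 2.7839 \cdot 10^{6}$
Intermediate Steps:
$s{\left(D \right)} = -460$ ($s{\left(D \right)} = 10 \left(-46\right) = -460$)
$2783892 - \frac{s{\left(-1419 \right)} + 2352409}{\frac{1}{-2307930} - 1139912} = 2783892 - \frac{-460 + 2352409}{\frac{1}{-2307930} - 1139912} = 2783892 - \frac{2351949}{- \frac{1}{2307930} - 1139912} = 2783892 - \frac{2351949}{- \frac{2630837102161}{2307930}} = 2783892 - 2351949 \left(- \frac{2307930}{2630837102161}\right) = 2783892 - - \frac{5428133655570}{2630837102161} = 2783892 + \frac{5428133655570}{2630837102161} = \frac{7323971790142846182}{2630837102161}$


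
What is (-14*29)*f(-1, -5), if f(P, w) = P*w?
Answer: -2030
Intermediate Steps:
(-14*29)*f(-1, -5) = (-14*29)*(-1*(-5)) = -406*5 = -2030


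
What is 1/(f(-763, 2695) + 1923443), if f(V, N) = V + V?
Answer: 1/1921917 ≈ 5.2031e-7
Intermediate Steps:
f(V, N) = 2*V
1/(f(-763, 2695) + 1923443) = 1/(2*(-763) + 1923443) = 1/(-1526 + 1923443) = 1/1921917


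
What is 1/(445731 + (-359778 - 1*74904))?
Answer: 1/11049 ≈ 9.0506e-5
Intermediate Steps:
1/(445731 + (-359778 - 1*74904)) = 1/(445731 + (-359778 - 74904)) = 1/(445731 - 434682) = 1/11049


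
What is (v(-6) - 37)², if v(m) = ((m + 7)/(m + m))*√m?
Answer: (444 + I*√6)²/144 ≈ 1369.0 + 15.105*I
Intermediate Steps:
v(m) = (7 + m)/(2*√m) (v(m) = ((7 + m)/((2*m)))*√m = ((7 + m)*(1/(2*m)))*√m = ((7 + m)/(2*m))*√m = (7 + m)/(2*√m))
(v(-6) - 37)² = ((7 - 6)/(2*√(-6)) - 37)² = ((½)*(-I*√6/6)*1 - 37)² = (-I*√6/12 - 37)² = (-37 - I*√6/12)²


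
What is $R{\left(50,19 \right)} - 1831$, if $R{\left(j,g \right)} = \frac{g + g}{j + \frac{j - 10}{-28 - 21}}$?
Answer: $- \frac{2205424}{1205} \approx -1830.2$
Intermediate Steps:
$R{\left(j,g \right)} = \frac{2 g}{\frac{10}{49} + \frac{48 j}{49}}$ ($R{\left(j,g \right)} = \frac{2 g}{j + \frac{-10 + j}{-49}} = \frac{2 g}{j + \left(-10 + j\right) \left(- \frac{1}{49}\right)} = \frac{2 g}{j - \left(- \frac{10}{49} + \frac{j}{49}\right)} = \frac{2 g}{\frac{10}{49} + \frac{48 j}{49}}$)
$R{\left(50,19 \right)} - 1831 = 49 \cdot 19 \frac{1}{5 + 24 \cdot 50} - 1831 = 49 \cdot 19 \frac{1}{5 + 1200} - 1831 = 49 \cdot 19 \cdot \frac{1}{1205} - 1831 = \frac{931}{1205} - 1831 = - \frac{2205424}{1205}$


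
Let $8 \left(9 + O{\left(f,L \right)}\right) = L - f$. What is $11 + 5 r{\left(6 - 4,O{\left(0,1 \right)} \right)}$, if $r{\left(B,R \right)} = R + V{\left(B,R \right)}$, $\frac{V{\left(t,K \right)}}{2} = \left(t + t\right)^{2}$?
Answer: $\frac{1013}{8} \approx 126.63$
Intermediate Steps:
$O{\left(f,L \right)} = -9 - \frac{f}{8} + \frac{L}{8}$ ($O{\left(f,L \right)} = -9 + \frac{L - f}{8} = -9 + \left(- \frac{f}{8} + \frac{L}{8}\right) = -9 - \frac{f}{8} + \frac{L}{8}$)
$V{\left(t,K \right)} = 8 t^{2}$ ($V{\left(t,K \right)} = 2 \left(t + t\right)^{2} = 2 \left(2 t\right)^{2} = 2 \cdot 4 t^{2} = 8 t^{2}$)
$r{\left(B,R \right)} = R + 8 B^{2}$
$11 + 5 r{\left(6 - 4,O{\left(0,1 \right)} \right)} = 11 + 5 \left(\left(-9 - 0 + \frac{1}{8} \cdot 1\right) + 8 \left(6 - 4\right)^{2}\right) = 11 + 5 \left(\left(-9 + 0 + \frac{1}{8}\right) + 8 \left(6 - 4\right)^{2}\right) = 11 + 5 \left(- \frac{71}{8} + 8 \cdot 2^{2}\right) = 11 + 5 \left(- \frac{71}{8} + 8 \cdot 4\right) = 11 + 5 \left(- \frac{71}{8} + 32\right) = 11 + 5 \cdot \frac{185}{8} = 11 + \frac{925}{8} = \frac{1013}{8}$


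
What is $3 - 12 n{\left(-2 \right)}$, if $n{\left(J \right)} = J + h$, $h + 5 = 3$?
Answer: $51$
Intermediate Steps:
$h = -2$ ($h = -5 + 3 = -2$)
$n{\left(J \right)} = -2 + J$ ($n{\left(J \right)} = J - 2 = -2 + J$)
$3 - 12 n{\left(-2 \right)} = 3 - 12 \left(-2 - 2\right) = 3 - -48 = 3 + 48 = 51$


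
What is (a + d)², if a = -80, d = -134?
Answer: 45796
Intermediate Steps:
(a + d)² = (-80 - 134)² = (-214)² = 45796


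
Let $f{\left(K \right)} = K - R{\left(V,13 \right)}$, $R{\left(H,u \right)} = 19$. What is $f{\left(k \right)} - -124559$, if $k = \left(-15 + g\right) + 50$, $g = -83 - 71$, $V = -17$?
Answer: $124421$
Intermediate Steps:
$g = -154$ ($g = -83 - 71 = -154$)
$k = -119$ ($k = \left(-15 - 154\right) + 50 = -169 + 50 = -119$)
$f{\left(K \right)} = -19 + K$ ($f{\left(K \right)} = K - 19 = -19 + K$)
$f{\left(k \right)} - -124559 = \left(-19 - 119\right) - -124559 = -138 + 124559 = 124421$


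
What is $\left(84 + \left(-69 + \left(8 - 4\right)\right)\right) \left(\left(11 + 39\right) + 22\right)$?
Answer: $1368$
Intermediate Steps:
$\left(84 + \left(-69 + \left(8 - 4\right)\right)\right) \left(\left(11 + 39\right) + 22\right) = \left(84 + \left(-69 + \left(8 - 4\right)\right)\right) \left(50 + 22\right) = \left(84 + \left(-69 + 4\right)\right) 72 = \left(84 - 65\right) 72 = 19 \cdot 72 = 1368$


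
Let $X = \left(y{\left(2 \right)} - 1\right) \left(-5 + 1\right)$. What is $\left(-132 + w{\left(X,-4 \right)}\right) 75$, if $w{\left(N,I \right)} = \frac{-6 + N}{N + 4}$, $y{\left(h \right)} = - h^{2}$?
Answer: $- \frac{39425}{4} \approx -9856.3$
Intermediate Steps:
$X = 20$ ($X = \left(- 2^{2} - 1\right) \left(-5 + 1\right) = \left(\left(-1\right) 4 - 1\right) \left(-4\right) = \left(-4 - 1\right) \left(-4\right) = \left(-5\right) \left(-4\right) = 20$)
$w{\left(N,I \right)} = \frac{-6 + N}{4 + N}$
$\left(-132 + w{\left(X,-4 \right)}\right) 75 = \left(-132 + \frac{-6 + 20}{4 + 20}\right) 75 = \left(-132 + \frac{1}{24} \cdot 14\right) 75 = \left(-132 + \frac{7}{12}\right) 75 = \left(- \frac{1577}{12}\right) 75 = - \frac{39425}{4}$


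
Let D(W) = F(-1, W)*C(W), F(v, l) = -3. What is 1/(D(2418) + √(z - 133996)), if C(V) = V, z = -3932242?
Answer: -3627/28343377 - I*√4066238/56686754 ≈ -0.00012797 - 3.5573e-5*I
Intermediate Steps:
D(W) = -3*W
1/(D(2418) + √(z - 133996)) = 1/(-3*2418 + √(-3932242 - 133996)) = 1/(-7254 + √(-4066238)) = 1/(-7254 + I*√4066238)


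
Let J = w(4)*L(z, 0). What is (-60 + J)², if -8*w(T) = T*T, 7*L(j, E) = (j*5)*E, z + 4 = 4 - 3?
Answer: 3600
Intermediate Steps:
z = -3 (z = -4 + (4 - 3) = -4 + 1 = -3)
L(j, E) = 5*E*j/7 (L(j, E) = ((j*5)*E)/7 = ((5*j)*E)/7 = (5*E*j)/7 = 5*E*j/7)
w(T) = -T²/8 (w(T) = -T*T/8 = -T²/8)
J = 0 (J = (-⅛*4²)*((5/7)*0*(-3)) = -⅛*16*0 = -2*0 = 0)
(-60 + J)² = (-60 + 0)² = (-60)² = 3600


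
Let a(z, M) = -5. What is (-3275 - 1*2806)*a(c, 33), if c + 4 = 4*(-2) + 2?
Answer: 30405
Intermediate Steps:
c = -10 (c = -4 + (4*(-2) + 2) = -4 + (-8 + 2) = -4 - 6 = -10)
(-3275 - 1*2806)*a(c, 33) = (-3275 - 1*2806)*(-5) = (-3275 - 2806)*(-5) = -6081*(-5) = 30405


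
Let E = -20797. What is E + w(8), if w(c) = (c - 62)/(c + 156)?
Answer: -1705381/82 ≈ -20797.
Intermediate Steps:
w(c) = (-62 + c)/(156 + c)
E + w(8) = -20797 + (-62 + 8)/(156 + 8) = -20797 - 54/164 = -20797 + (1/164)*(-54) = -20797 - 27/82 = -1705381/82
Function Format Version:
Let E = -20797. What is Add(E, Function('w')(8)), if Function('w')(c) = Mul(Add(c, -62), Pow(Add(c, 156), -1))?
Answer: Rational(-1705381, 82) ≈ -20797.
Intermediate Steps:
Function('w')(c) = Mul(Pow(Add(156, c), -1), Add(-62, c)) (Function('w')(c) = Mul(Add(-62, c), Pow(Add(156, c), -1)) = Mul(Pow(Add(156, c), -1), Add(-62, c)))
Add(E, Function('w')(8)) = Add(-20797, Mul(Pow(Add(156, 8), -1), Add(-62, 8))) = Add(-20797, Mul(Pow(164, -1), -54)) = Add(-20797, Mul(Rational(1, 164), -54)) = Add(-20797, Rational(-27, 82)) = Rational(-1705381, 82)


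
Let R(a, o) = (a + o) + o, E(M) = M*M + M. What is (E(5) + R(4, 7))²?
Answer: 2304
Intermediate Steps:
E(M) = M + M² (E(M) = M² + M = M + M²)
R(a, o) = a + 2*o
(E(5) + R(4, 7))² = (5*(1 + 5) + (4 + 2*7))² = (5*6 + (4 + 14))² = (30 + 18)² = 48² = 2304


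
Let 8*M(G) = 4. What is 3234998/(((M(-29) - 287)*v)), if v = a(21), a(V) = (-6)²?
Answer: -1617499/5157 ≈ -313.65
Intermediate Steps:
M(G) = ½ (M(G) = (⅛)*4 = ½)
a(V) = 36
v = 36
3234998/(((M(-29) - 287)*v)) = 3234998/(((½ - 287)*36)) = 3234998/((-573/2*36)) = 3234998/(-10314) = 3234998*(-1/10314) = -1617499/5157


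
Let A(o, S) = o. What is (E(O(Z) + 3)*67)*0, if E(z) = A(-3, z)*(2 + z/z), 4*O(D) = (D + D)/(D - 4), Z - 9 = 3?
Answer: 0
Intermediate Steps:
Z = 12 (Z = 9 + 3 = 12)
O(D) = D/(2*(-4 + D)) (O(D) = ((D + D)/(D - 4))/4 = ((2*D)/(-4 + D))/4 = (2*D/(-4 + D))/4 = D/(2*(-4 + D)))
E(z) = -9 (E(z) = -3*(2 + z/z) = -3*(2 + 1) = -3*3 = -9)
(E(O(Z) + 3)*67)*0 = -9*67*0 = -603*0 = 0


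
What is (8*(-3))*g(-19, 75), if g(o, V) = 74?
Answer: -1776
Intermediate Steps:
(8*(-3))*g(-19, 75) = (8*(-3))*74 = -24*74 = -1776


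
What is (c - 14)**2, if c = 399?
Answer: 148225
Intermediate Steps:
(c - 14)**2 = (399 - 14)**2 = 385**2 = 148225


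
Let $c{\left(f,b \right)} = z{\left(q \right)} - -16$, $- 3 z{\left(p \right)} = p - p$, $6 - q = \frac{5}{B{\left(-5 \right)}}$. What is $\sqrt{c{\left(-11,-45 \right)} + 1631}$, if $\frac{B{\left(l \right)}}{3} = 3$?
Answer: $3 \sqrt{183} \approx 40.583$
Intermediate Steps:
$B{\left(l \right)} = 9$ ($B{\left(l \right)} = 3 \cdot 3 = 9$)
$q = \frac{49}{9}$ ($q = 6 - \frac{5}{9} = \frac{49}{9} \approx 5.4444$)
$z{\left(p \right)} = 0$ ($z{\left(p \right)} = - \frac{p - p}{3} = \left(- \frac{1}{3}\right) 0 = 0$)
$c{\left(f,b \right)} = 16$ ($c{\left(f,b \right)} = 0 - -16 = 0 + 16 = 16$)
$\sqrt{c{\left(-11,-45 \right)} + 1631} = \sqrt{16 + 1631} = \sqrt{1647} = 3 \sqrt{183}$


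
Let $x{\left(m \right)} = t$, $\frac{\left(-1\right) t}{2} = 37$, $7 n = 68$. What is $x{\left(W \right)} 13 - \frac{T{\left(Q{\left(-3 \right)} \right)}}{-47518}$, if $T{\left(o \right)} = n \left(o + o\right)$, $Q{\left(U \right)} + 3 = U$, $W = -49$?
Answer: $- \frac{159993514}{166313} \approx -962.0$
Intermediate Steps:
$Q{\left(U \right)} = -3 + U$
$n = \frac{68}{7}$ ($n = \frac{1}{7} \cdot 68 = \frac{68}{7} \approx 9.7143$)
$t = -74$ ($t = \left(-2\right) 37 = -74$)
$x{\left(m \right)} = -74$
$T{\left(o \right)} = \frac{136 o}{7}$ ($T{\left(o \right)} = \frac{68 \left(o + o\right)}{7} = \frac{68 \cdot 2 o}{7} = \frac{136 o}{7}$)
$x{\left(W \right)} 13 - \frac{T{\left(Q{\left(-3 \right)} \right)}}{-47518} = \left(-74\right) 13 - \frac{\frac{136}{7} \left(-3 - 3\right)}{-47518} = -962 - \frac{136}{7} \left(-6\right) \left(- \frac{1}{47518}\right) = -962 - \left(- \frac{816}{7}\right) \left(- \frac{1}{47518}\right) = -962 - \frac{408}{166313} = - \frac{159993514}{166313}$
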